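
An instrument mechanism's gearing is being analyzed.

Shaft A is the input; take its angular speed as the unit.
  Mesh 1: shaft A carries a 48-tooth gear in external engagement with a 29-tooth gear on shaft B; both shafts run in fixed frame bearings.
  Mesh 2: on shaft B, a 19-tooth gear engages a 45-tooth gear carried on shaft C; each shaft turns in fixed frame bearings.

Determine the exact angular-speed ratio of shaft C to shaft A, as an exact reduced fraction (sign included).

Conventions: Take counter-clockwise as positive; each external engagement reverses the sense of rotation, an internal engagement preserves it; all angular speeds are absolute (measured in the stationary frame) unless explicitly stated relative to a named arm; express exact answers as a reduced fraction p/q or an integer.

304/435

class = fixed-axis compound train [2 meshes; 2 ratios multiply, 2 sense flips]
mesh 1 [48T→29T]: running ratio 48/29, sense −
mesh 2 [19T→45T]: running ratio 304/435, sense +
ω_out/ω_in = 304/435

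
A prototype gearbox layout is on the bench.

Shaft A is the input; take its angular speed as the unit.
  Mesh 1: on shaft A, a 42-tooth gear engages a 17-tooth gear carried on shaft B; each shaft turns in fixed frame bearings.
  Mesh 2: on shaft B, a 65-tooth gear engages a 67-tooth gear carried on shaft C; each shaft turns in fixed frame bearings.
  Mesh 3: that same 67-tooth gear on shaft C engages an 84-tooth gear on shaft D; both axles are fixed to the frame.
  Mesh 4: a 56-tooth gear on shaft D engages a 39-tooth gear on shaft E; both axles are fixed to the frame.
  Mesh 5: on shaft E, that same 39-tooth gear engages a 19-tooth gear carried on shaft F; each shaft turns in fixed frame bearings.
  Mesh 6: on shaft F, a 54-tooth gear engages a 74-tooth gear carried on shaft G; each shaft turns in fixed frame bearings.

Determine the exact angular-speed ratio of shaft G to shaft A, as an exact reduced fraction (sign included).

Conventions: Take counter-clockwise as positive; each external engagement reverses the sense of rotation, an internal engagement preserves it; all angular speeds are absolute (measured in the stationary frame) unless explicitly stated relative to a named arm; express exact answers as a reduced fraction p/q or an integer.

49140/11951

class = fixed-axis compound train [6 meshes; 6 ratios multiply, 6 sense flips]
mesh 1 [42T→17T]: running ratio 42/17, sense −
mesh 2 [65T→67T]: running ratio 2730/1139, sense +
mesh 3 [67T→84T]: running ratio 65/34, sense −
mesh 4 [56T→39T]: running ratio 140/51, sense +
mesh 5 [39T→19T]: running ratio 1820/323, sense −
mesh 6 [54T→74T]: running ratio 49140/11951, sense +
ω_out/ω_in = 49140/11951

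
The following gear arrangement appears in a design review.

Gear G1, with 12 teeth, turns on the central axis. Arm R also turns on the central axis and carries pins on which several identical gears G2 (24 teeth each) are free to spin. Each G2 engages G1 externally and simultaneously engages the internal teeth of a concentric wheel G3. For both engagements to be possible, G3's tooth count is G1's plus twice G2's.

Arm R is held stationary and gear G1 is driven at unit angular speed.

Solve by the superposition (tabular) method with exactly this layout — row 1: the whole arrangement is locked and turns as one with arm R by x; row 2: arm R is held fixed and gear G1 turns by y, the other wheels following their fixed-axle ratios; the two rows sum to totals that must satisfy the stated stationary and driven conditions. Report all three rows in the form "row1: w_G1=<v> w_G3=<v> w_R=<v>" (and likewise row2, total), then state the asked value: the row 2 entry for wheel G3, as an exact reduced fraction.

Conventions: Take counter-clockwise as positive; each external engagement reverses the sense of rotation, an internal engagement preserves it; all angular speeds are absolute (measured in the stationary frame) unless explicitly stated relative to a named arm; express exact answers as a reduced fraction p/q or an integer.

topology: planetary set — G1 12T / G2 24T / G3 60T, arm = carrier (Willis)
row 1: whole set turns with the arm by x
row 2 (arm held, sun turns y): ω_ring = −(12/60)·y, ω_arm = 0
boundary: total ω_arm = x = 0 and total ω_sun = x + y = 1  ⇒  y = 1, x = 0
row 2 ring = −(12/60)·1 = -1/5
totals (row 1 + row 2): sun 0 + 1 = 1, ring 0 + (-1/5) = -1/5, arm 0 + 0 = 0
asked cell (row2, ring) = -1/5

row1: w_G1=0 w_G3=0 w_R=0
row2: w_G1=1 w_G3=-1/5 w_R=0
total: w_G1=1 w_G3=-1/5 w_R=0
asked value: -1/5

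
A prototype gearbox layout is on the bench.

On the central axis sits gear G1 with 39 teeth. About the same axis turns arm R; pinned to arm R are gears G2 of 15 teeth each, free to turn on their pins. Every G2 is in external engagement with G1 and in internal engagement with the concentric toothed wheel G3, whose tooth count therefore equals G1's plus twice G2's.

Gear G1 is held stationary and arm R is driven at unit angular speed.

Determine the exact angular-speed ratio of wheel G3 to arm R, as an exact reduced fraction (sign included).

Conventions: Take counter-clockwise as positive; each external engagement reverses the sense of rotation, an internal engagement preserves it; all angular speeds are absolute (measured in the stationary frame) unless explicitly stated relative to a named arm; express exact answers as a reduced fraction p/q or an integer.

class = planetary set [G3 = 39+2·15 = 69; Willis about the carrier]
ring teeth: 39 + 2·15 = 69
39(ω_sun−ω_arm) = −69(ω_ring−ω_arm),  ω_sun = 0, ω_arm = 1
ω_ring = 1 − (39/69)(0−1) = 36/23
ω_out/ω_in = 36/23

36/23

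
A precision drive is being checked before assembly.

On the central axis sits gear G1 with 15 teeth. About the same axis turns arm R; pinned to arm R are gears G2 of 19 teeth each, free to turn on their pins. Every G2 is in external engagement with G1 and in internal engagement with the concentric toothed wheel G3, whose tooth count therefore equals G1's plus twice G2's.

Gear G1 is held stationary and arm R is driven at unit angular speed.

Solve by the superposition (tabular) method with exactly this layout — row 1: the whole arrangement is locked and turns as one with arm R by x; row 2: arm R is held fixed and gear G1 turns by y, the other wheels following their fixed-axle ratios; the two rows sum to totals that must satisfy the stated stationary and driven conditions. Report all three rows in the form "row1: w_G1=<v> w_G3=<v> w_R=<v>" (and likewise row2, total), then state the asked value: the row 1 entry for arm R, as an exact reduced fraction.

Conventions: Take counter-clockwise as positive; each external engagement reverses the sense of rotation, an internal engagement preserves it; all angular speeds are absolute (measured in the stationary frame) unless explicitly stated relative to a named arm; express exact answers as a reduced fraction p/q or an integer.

row1: w_G1=1 w_G3=1 w_R=1
row2: w_G1=-1 w_G3=15/53 w_R=0
total: w_G1=0 w_G3=68/53 w_R=1
asked value: 1

recognized (axles ride arm R): planetary set, 15/19/53 teeth
superposition row 1 [locked train]: every member turns x
row 2 — arm fixed, fixed-axis ratios: sun y, ring −(15/53)·y, arm 0
boundary: total ω_sun = x + y = 0 and total ω_arm = x = 1  ⇒  y = -1, x = 1
row 2 ring = −(15/53)·(-1) = 15/53
totals (row 1 + row 2): sun 1 + (-1) = 0, ring 1 + 15/53 = 68/53, arm 1 + 0 = 1
asked cell (row1, arm) = 1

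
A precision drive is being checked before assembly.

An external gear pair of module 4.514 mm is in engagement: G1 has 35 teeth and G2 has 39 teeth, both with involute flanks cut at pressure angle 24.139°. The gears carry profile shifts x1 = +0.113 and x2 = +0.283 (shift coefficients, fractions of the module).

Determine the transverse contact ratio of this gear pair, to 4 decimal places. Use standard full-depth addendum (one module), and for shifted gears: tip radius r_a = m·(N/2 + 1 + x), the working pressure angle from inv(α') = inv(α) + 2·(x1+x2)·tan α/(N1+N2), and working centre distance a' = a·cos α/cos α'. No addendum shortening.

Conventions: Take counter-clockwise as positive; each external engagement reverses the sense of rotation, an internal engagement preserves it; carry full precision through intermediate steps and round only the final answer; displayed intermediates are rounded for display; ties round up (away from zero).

1.4807

recognized (one external pair, fixed centres): single-mesh tooth geometry, m = 4.514, N1 = 35, N2 = 39
base radii: r_b1 = 72.087363, r_b2 = 80.325919
tip radii: r_a1 = 84.019082, r_a2 = 93.814462
inv(α') = inv(24.139°) + 2·(+0.113+0.283)·tan α/(35+39) = 0.03163001  ⇒  α' = 25.42760°
a' = a·cos α / cos α' = 167.0180·cos 24.139°/cos 25.42760° = 168.761441
action lengths: √(r_a1²−r_b1²) = 43.158061, √(r_a2²−r_b2²) = 48.465452
base pitch p_b = π·m·cos α = 12.941093
CR = (43.158061 + 48.465452 − 168.761441·sin 25.42760°)/12.941093 = 1.480739
contact ratio ≈ 1.4807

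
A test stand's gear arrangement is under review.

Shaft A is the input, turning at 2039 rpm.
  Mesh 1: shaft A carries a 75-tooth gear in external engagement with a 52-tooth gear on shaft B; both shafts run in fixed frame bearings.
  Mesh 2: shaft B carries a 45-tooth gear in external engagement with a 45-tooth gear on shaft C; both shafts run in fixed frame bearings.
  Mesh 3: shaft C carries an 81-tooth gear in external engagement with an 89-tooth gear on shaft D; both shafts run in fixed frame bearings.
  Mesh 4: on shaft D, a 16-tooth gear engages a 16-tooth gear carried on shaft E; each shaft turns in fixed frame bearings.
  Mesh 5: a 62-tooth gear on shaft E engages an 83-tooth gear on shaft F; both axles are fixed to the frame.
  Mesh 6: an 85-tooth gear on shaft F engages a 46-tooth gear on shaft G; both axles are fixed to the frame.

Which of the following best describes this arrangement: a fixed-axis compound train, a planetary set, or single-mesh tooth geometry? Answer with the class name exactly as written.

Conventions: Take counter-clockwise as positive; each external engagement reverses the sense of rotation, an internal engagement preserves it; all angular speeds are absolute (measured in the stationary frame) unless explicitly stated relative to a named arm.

topology: fixed-axis compound train — 6 meshes, A→G
classification: fixed-axis compound train

fixed-axis compound train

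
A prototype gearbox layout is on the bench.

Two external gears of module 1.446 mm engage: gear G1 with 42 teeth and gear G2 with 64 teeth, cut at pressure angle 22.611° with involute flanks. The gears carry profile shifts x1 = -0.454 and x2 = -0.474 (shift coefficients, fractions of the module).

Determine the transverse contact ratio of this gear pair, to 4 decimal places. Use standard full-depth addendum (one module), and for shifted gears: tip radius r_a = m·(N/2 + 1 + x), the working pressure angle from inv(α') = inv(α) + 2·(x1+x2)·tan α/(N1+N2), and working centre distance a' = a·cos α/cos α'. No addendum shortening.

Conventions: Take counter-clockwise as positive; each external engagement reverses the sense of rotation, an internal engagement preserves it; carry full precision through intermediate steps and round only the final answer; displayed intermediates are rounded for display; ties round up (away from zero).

recognized (one external pair, fixed centres): single-mesh tooth geometry, m = 1.446, N1 = 42, N2 = 64
base radii: r_b1 = 28.031961, r_b2 = 42.715368
tip radii: r_a1 = 31.155516, r_a2 = 47.032596
inv(α') = inv(22.611°) + 2·(-0.454-0.474)·tan α/(42+64) = 0.01455628  ⇒  α' = 19.84820°
a' = a·cos α / cos α' = 76.6380·cos 22.611°/cos 19.84820° = 75.215466
action lengths: √(r_a1²−r_b1²) = 13.596888, √(r_a2²−r_b2²) = 19.684064
base pitch p_b = π·m·cos α = 4.193571
CR = (13.596888 + 19.684064 − 75.215466·sin 19.84820°)/4.193571 = 1.846422
contact ratio ≈ 1.8464

1.8464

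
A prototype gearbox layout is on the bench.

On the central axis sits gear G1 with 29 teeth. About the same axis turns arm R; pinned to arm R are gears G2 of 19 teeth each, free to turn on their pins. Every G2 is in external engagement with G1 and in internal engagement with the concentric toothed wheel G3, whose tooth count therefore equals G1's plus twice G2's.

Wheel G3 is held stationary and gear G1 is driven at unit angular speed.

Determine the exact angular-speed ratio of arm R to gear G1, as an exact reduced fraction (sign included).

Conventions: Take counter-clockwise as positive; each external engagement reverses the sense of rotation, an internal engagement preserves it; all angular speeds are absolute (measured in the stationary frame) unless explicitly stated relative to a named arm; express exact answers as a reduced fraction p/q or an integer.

recognized (axles ride arm R): planetary set, 29/19/67 teeth
ring teeth: 29 + 2·19 = 67
29(ω_sun−ω_arm) = −67(ω_ring−ω_arm),  ω_ring = 0, ω_sun = 1
29(1−ω_arm) = −67(0−ω_arm)  ⇒  96·ω_arm = 29  ⇒  ω_arm = 29/96
ω_out/ω_in = 29/96

29/96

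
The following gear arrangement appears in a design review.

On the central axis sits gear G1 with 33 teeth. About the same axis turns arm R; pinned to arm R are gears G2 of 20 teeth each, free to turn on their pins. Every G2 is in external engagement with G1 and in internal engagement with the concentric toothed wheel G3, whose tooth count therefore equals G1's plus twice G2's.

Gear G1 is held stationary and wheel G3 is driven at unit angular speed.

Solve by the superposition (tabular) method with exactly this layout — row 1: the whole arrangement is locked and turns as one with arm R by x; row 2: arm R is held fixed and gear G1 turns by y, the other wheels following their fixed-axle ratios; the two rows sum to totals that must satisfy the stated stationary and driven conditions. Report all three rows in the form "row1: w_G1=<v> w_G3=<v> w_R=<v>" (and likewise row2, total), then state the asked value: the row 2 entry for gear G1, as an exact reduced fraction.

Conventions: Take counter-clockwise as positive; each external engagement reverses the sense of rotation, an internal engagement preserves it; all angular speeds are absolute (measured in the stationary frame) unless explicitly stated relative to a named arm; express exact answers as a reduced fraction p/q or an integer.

row1: w_G1=73/106 w_G3=73/106 w_R=73/106
row2: w_G1=-73/106 w_G3=33/106 w_R=0
total: w_G1=0 w_G3=1 w_R=73/106
asked value: -73/106

planetary set (33T centre, 20T on arm, 73T internal) — Willis relation
row 1: whole set turns with the arm by x
row 2: sun turns y, ring = −(33/73)·y, arm 0
boundary: total ω_sun = x + y = 0 and total ω_ring = x − (33/73)·y = 1  ⇒  y = -73/106, x = 73/106
row 2 ring = −(33/73)·(-73/106) = 33/106
totals (row 1 + row 2): sun 73/106 + (-73/106) = 0, ring 73/106 + 33/106 = 1, arm 73/106 + 0 = 73/106
asked cell (row2, sun) = -73/106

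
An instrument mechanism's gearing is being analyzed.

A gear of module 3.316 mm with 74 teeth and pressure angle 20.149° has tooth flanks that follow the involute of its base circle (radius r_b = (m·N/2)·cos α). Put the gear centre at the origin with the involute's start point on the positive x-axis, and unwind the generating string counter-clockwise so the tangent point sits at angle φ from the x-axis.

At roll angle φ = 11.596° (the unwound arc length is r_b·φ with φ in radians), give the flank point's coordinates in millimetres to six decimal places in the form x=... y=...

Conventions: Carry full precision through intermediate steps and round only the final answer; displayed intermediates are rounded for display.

x=117.518162 y=0.316989

recognized (one wheel, involute flank): single-mesh tooth geometry, m = 3.316, N = 74
pitch radius r_p = m·N/2 = 3.316·74/2 = 122.692000
base radius r_b = r_p·cos α = 122.692000·cos 20.149° = 115.183250
roll angle φ = 11.596° = 0.20238838 rad
x = r_b·(cos φ + φ·sin φ) = 117.518162
y = r_b·(sin φ − φ·cos φ) = 0.316989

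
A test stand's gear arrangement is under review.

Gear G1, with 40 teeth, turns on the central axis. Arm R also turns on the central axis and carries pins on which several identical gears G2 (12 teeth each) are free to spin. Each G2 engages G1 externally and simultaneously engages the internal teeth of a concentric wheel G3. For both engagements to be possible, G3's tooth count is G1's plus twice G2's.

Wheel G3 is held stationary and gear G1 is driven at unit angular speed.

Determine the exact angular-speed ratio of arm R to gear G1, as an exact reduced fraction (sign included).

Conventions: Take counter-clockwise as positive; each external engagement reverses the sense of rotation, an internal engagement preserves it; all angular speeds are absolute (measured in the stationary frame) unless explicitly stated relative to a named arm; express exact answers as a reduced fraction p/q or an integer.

recognized (axles ride arm R): planetary set, 40/12/64 teeth
ring teeth: 40 + 2·12 = 64
40(ω_sun−ω_arm) = −64(ω_ring−ω_arm),  ω_ring = 0, ω_sun = 1
40(1−ω_arm) = −64(0−ω_arm)  ⇒  104·ω_arm = 40  ⇒  ω_arm = 5/13
ω_out/ω_in = 5/13

5/13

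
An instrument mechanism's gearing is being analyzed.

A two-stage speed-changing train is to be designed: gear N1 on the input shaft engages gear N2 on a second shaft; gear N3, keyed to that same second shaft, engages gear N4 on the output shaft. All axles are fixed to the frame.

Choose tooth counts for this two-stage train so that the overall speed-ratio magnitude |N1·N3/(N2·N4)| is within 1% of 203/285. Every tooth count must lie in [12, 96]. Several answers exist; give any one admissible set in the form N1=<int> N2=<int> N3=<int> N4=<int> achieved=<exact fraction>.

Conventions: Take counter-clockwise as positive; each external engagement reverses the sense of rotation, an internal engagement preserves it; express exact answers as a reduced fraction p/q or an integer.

N1=14 N2=15 N3=29 N4=38 achieved=203/285

topology: fixed-axis compound train — 2 stages, target 203/285
target = 203/285 in lowest terms: an exact hit needs N1·N3 = k·203 and N2·N4 = k·285 for one integer k, every count in [12, 96]; additionally prefer no 1:1 stage (N1 ≠ N2, N3 ≠ N4)
k = 1: no 1:1-free in-range split of k·203 and k·285 into factor pairs; take k = 2
k = 2: N1·N3 = 406 = 14·29, N2·N4 = 570 = 15·38
achieved = 14·29/(15·38) = 203/285; |achieved − target| = 0 ≤ 203/28500 ✓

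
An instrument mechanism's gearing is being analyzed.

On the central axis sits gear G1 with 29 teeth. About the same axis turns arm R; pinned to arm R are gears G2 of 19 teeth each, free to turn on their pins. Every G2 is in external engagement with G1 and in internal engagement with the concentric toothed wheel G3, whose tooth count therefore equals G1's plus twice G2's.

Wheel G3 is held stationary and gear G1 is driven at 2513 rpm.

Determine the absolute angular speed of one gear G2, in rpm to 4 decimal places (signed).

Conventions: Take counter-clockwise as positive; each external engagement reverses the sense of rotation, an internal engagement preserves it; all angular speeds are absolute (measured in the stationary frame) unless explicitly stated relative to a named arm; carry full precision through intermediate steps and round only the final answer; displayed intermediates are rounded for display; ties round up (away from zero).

-1917.8158 rpm

topology: planetary set — G1 29T / G2 19T / G3 67T, arm = carrier (Willis)
normalise by the input: solve with ω_sun = 1, then scale by 2513 rpm
ring teeth: 29 + 2·19 = 67
29(ω_sun−ω_arm) = −67(ω_ring−ω_arm),  ω_ring = 0, ω_sun = 1
29(1−ω_arm) = −67(0−ω_arm)  ⇒  96·ω_arm = 29  ⇒  ω_arm = 29/96
sun–planet mesh: 29·(1−29/96) = −19·(ω_p−ω_arm)  ⇒  ω_p−ω_arm = -1943/1824
ω_p = 29/96 − 1943/1824 = -29/38
scale: ω_p = -29/38 × 2513 rpm = -1917.8158 rpm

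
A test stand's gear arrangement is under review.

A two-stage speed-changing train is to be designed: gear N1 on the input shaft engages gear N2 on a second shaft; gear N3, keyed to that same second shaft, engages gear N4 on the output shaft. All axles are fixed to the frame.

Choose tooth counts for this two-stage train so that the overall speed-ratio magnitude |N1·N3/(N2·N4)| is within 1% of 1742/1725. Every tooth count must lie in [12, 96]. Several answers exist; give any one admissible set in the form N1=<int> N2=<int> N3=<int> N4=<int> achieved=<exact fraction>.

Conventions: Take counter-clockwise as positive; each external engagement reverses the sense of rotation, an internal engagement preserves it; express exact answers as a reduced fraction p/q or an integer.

N1=26 N2=23 N3=67 N4=75 achieved=1742/1725

2-stage fixed-axis compound train for ratio 1742/1725
target = 1742/1725 in lowest terms: an exact hit needs N1·N3 = k·1742 and N2·N4 = k·1725 for one integer k, every count in [12, 96]; additionally prefer no 1:1 stage (N1 ≠ N2, N3 ≠ N4)
k = 1: N1·N3 = 1742 = 26·67, N2·N4 = 1725 = 23·75
achieved = 26·67/(23·75) = 1742/1725; |achieved − target| = 0 ≤ 871/86250 ✓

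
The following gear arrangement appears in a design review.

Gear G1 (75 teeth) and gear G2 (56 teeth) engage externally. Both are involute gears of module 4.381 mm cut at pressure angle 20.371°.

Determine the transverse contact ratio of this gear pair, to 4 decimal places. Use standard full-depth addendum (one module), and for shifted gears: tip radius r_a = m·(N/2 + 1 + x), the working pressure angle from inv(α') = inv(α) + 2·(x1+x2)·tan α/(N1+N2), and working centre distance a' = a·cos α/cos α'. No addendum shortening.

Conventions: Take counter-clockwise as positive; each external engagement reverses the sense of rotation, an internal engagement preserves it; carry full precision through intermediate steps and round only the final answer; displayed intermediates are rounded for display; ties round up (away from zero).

single-mesh involute tooth geometry (75T engaging 56T at module 4.381)
base radii: r_b1 = 154.012680, r_b2 = 114.996134
tip radii: r_a1 = 168.668500, r_a2 = 127.049000
no profile shift: α' = α, a' = a
action lengths: √(r_a1²−r_b1²) = 68.768868, √(r_a2²−r_b2²) = 54.012382
base pitch p_b = π·m·cos α = 12.902536
CR = (68.768868 + 54.012382 − 286.955500·sin 20.37100°)/12.902536 = 1.774281
contact ratio ≈ 1.7743

1.7743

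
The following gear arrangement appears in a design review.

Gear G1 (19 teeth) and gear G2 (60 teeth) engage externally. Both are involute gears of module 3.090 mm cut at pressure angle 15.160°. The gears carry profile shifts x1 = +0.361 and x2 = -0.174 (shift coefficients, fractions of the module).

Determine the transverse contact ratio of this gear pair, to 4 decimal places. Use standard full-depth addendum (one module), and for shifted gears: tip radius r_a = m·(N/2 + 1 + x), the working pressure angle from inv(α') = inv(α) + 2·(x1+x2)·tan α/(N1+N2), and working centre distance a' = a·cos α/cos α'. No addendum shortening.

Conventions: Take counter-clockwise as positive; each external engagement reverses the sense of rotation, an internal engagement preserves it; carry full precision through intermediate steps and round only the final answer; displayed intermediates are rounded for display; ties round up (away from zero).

1.7778

class = single-mesh tooth geometry [involute pair 19T × 60T, m = 3.090]
base radii: r_b1 = 28.333426, r_b2 = 89.473975
tip radii: r_a1 = 33.560490, r_a2 = 95.252340
inv(α') = inv(15.160°) + 2·(+0.361-0.174)·tan α/(19+60) = 0.00763525  ⇒  α' = 16.09868°
a' = a·cos α / cos α' = 122.0550·cos 15.160°/cos 16.09868° = 122.615712
action lengths: √(r_a1²−r_b1²) = 17.986759, √(r_a2²−r_b2²) = 32.671333
base pitch p_b = π·m·cos α = 9.369693
CR = (17.986759 + 32.671333 − 122.615712·sin 16.09868°)/9.369693 = 1.777824
contact ratio ≈ 1.7778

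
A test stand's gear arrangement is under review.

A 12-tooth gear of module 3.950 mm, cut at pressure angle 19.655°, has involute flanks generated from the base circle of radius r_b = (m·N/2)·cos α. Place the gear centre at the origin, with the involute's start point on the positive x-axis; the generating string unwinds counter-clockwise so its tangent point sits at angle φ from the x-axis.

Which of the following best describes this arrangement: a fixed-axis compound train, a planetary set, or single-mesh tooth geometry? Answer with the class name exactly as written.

single-mesh involute tooth geometry (12T wheel at module 3.950)
classification: single-mesh tooth geometry

single-mesh tooth geometry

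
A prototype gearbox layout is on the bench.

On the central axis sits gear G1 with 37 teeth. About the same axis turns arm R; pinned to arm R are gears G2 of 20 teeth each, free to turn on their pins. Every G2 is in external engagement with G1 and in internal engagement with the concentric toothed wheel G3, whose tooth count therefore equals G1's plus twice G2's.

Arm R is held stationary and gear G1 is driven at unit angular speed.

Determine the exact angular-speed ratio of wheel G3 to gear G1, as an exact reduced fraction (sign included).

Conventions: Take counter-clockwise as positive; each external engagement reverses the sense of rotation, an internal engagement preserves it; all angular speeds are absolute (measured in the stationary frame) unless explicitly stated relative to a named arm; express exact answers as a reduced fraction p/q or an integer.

recognized (axles ride arm R): planetary set, 37/20/77 teeth
ring teeth: 37 + 2·20 = 77
37(ω_sun−ω_arm) = −77(ω_ring−ω_arm),  ω_arm = 0, ω_sun = 1
ω_ring = 0 − (37/77)(1−0) = -37/77
ω_out/ω_in = -37/77

-37/77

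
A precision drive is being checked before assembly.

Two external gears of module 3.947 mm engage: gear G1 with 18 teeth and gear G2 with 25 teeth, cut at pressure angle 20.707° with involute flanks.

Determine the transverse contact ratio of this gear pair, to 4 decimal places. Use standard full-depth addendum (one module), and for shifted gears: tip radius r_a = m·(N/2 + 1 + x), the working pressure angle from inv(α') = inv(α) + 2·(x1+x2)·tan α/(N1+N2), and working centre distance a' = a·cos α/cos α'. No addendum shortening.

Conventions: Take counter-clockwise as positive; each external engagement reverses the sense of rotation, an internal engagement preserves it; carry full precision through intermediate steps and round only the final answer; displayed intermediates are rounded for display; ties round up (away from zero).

class = single-mesh tooth geometry [involute pair 18T × 25T, m = 3.947]
base radii: r_b1 = 33.228244, r_b2 = 46.150339
tip radii: r_a1 = 39.470000, r_a2 = 53.284500
no profile shift: α' = α, a' = a
action lengths: √(r_a1²−r_b1²) = 21.301753, √(r_a2²−r_b2²) = 26.634267
base pitch p_b = π·m·cos α = 11.598845
CR = (21.301753 + 26.634267 − 84.860500·sin 20.70700°)/11.598845 = 1.545867
contact ratio ≈ 1.5459

1.5459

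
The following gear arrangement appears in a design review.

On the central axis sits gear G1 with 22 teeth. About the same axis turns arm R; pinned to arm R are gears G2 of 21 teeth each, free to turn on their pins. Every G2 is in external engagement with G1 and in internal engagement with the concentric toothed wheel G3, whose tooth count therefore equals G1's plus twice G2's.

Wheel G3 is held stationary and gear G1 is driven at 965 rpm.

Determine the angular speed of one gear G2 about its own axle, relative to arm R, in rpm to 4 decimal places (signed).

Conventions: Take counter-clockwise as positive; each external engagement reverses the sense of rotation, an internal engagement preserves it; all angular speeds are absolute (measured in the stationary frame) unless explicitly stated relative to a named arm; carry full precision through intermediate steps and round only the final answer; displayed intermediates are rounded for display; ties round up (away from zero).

-752.3367 rpm

class = planetary set [G3 = 22+2·21 = 64; Willis about the carrier]
normalise by the input: solve with ω_sun = 1, then scale by 965 rpm
ring teeth: 22 + 2·21 = 64
22(ω_sun−ω_arm) = −64(ω_ring−ω_arm),  ω_ring = 0, ω_sun = 1
22(1−ω_arm) = −64(0−ω_arm)  ⇒  86·ω_arm = 22  ⇒  ω_arm = 11/43
sun–planet mesh: 22·(1−11/43) = −21·(ω_p−ω_arm)  ⇒  ω_p−ω_arm = -704/903
scale: ω_p−ω_arm = -704/903 × 965 rpm = -752.3367 rpm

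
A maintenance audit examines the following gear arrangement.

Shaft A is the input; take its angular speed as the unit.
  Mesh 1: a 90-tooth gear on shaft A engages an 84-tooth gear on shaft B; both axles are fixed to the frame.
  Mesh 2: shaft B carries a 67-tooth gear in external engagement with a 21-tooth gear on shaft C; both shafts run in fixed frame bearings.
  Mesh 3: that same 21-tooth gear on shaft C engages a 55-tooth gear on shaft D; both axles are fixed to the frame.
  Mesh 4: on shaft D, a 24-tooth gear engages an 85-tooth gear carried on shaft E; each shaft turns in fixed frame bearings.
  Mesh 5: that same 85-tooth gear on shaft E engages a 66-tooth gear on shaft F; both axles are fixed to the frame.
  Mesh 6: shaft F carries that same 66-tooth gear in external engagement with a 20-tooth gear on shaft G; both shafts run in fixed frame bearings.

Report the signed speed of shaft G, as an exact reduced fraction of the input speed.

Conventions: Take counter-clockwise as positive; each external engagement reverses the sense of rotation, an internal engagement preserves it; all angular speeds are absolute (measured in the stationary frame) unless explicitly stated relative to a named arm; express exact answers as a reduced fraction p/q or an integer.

6-mesh fixed-axis compound train (all bearings frame-fixed)
mesh 1 [90T→84T]: |ω|/ω_in = 1×90/84 = 15/14, sense flips to −
mesh 2 [67T→21T]: |ω|/ω_in = (15/14)×67/21 = 335/98, sense flips to +
mesh 3 [21T→55T]: |ω|/ω_in = (335/98)×21/55 = 201/154, sense flips to −
mesh 4 [24T→85T]: |ω|/ω_in = (201/154)×24/85 = 2412/6545, sense flips to +
mesh 5 [85T→66T]: |ω|/ω_in = (2412/6545)×85/66 = 402/847, sense flips to −
mesh 6 [66T→20T]: |ω|/ω_in = (402/847)×66/20 = 603/385, sense flips to +
signed output speed (× input speed) = 603/385

603/385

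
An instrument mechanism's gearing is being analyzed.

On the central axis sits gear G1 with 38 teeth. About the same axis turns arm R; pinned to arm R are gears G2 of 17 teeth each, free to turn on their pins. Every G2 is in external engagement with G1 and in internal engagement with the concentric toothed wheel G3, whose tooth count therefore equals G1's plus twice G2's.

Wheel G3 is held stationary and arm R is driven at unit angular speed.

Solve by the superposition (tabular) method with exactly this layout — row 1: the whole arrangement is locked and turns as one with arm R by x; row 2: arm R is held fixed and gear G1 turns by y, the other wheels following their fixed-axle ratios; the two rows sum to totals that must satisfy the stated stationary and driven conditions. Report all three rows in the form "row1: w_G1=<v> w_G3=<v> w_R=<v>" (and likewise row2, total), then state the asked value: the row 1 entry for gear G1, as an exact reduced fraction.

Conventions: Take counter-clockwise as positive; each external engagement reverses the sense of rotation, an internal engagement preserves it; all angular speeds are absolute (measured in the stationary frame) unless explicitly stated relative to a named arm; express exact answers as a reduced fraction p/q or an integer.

recognized (axles ride arm R): planetary set, 38/17/72 teeth
superposition row 1 [locked train]: every member turns x
row 2: sun turns y, ring = −(38/72)·y, arm 0
boundary: total ω_ring = x − (38/72)·y = 0 and total ω_arm = x = 1  ⇒  y = 36/19, x = 1
row 2 ring = −(38/72)·36/19 = -1
totals (row 1 + row 2): sun 1 + 36/19 = 55/19, ring 1 + (-1) = 0, arm 1 + 0 = 1
asked cell (row1, sun) = 1

row1: w_G1=1 w_G3=1 w_R=1
row2: w_G1=36/19 w_G3=-1 w_R=0
total: w_G1=55/19 w_G3=0 w_R=1
asked value: 1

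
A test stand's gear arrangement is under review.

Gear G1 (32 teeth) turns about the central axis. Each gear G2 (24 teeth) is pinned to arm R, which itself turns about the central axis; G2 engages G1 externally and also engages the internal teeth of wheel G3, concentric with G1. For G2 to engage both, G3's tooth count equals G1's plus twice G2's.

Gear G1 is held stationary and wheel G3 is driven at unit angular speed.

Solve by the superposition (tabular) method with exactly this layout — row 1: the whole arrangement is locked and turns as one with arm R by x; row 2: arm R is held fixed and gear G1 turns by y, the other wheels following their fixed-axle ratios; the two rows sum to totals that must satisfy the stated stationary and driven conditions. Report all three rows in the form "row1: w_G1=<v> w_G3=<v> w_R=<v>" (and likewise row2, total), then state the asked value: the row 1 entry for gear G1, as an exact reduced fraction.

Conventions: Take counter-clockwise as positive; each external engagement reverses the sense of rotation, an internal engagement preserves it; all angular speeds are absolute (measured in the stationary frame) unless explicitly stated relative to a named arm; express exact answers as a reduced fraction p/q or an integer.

row1: w_G1=5/7 w_G3=5/7 w_R=5/7
row2: w_G1=-5/7 w_G3=2/7 w_R=0
total: w_G1=0 w_G3=1 w_R=5/7
asked value: 5/7

recognized (axles ride arm R): planetary set, 32/24/80 teeth
row 1: whole set turns with the arm by x
row 2 — arm fixed, fixed-axis ratios: sun y, ring −(32/80)·y, arm 0
boundary: total ω_sun = x + y = 0 and total ω_ring = x − (32/80)·y = 1  ⇒  y = -5/7, x = 5/7
row 2 ring = −(32/80)·(-5/7) = 2/7
totals (row 1 + row 2): sun 5/7 + (-5/7) = 0, ring 5/7 + 2/7 = 1, arm 5/7 + 0 = 5/7
asked cell (row1, sun) = 5/7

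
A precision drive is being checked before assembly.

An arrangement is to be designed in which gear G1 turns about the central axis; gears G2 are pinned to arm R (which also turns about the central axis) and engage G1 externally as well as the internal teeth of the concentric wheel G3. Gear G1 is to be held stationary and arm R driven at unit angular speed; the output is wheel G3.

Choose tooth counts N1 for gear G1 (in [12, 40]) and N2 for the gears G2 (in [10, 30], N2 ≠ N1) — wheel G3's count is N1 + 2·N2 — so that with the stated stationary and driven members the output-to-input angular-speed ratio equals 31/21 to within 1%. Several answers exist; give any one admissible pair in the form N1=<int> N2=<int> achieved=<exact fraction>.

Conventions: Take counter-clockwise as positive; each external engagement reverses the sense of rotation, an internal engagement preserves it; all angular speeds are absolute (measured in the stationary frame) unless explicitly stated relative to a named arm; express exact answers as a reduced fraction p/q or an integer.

N1=20 N2=11 achieved=31/21

planetary set to be sized for 31/21 (Willis relation)
Willis with ω_sun = 0: ω_ring/ω_arm = (N1+N3)/N3; set equal to 31/21  ⇒  N3/N1 = 1/(31/21 − 1) = 21/10
N3 = N1 + 2·N2  ⇒  N2/N1 = (N3/N1 − 1)/2 = (21/10 − 1)/2 = 11/20
smallest multiple with N1 ≥ 12 and N2 ≥ 10: k = 1  ⇒  N1 = 1·20 = 20, N2 = 1·11 = 11 (N1 ≤ 40, N2 ≤ 30, N2 ≠ N1 ✓), N3 = 20 + 2·11 = 42
check: (N1+N3)/N3 with N1 = 20, N3 = 42 gives 31/21; |achieved − target| = 0 ≤ 31/2100 ✓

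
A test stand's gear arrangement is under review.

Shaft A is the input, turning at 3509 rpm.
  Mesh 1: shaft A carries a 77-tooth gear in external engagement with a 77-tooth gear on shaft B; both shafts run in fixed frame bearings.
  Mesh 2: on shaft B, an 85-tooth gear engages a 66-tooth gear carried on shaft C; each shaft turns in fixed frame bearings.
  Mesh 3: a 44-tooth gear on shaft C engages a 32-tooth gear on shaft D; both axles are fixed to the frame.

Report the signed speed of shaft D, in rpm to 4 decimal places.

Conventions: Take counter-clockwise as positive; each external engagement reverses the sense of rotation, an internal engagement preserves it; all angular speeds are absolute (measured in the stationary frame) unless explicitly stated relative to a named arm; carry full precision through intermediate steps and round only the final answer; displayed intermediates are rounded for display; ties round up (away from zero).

topology: fixed-axis compound train — 3 meshes, A→D
mesh 1 [77T→77T]: ω = 3509.0000×77/77 = 3509.0000 rpm, sense flips to −
mesh 2 [85T→66T]: ω = 3509.0000×85/66 = 4519.1667 rpm, sense flips to +
mesh 3 [44T→32T]: ω = 4519.1667×44/32 = 6213.8542 rpm, sense flips to −
signed output speed = -6213.8542 rpm

-6213.8542 rpm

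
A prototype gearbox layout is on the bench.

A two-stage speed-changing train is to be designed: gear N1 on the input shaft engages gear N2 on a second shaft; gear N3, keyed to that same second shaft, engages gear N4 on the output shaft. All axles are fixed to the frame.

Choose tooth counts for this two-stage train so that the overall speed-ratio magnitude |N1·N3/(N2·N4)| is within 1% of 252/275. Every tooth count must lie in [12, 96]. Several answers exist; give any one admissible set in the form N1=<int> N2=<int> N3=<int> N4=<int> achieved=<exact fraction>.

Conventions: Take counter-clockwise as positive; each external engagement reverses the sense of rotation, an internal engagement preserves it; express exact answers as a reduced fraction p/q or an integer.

N1=12 N2=22 N3=42 N4=25 achieved=252/275

design class (target 252/275): fixed-axis compound train
target = 252/275 in lowest terms: an exact hit needs N1·N3 = k·252 and N2·N4 = k·275 for one integer k, every count in [12, 96]; additionally prefer no 1:1 stage (N1 ≠ N2, N3 ≠ N4)
k = 1: no 1:1-free in-range split of k·252 and k·275 into factor pairs; take k = 2
k = 2: N1·N3 = 504 = 12·42, N2·N4 = 550 = 22·25
achieved = 12·42/(22·25) = 252/275; |achieved − target| = 0 ≤ 63/6875 ✓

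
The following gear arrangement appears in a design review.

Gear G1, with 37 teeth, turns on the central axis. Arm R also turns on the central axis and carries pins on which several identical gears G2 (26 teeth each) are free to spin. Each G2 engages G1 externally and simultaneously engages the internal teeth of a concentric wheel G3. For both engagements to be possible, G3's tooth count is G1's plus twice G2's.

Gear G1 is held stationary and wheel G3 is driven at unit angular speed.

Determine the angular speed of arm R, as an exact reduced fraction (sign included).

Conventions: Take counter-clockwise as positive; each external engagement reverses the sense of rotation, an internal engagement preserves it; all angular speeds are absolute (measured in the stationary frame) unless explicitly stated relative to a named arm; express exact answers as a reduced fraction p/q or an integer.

89/126

planetary set (37T centre, 26T on arm, 89T internal) — Willis relation
ring teeth: 37 + 2·26 = 89
37(ω_sun−ω_arm) = −89(ω_ring−ω_arm),  ω_sun = 0, ω_ring = 1
37(0−ω_arm) = −89(1−ω_arm)  ⇒  126·ω_arm = 89  ⇒  ω_arm = 89/126
exact speed ratio = 89/126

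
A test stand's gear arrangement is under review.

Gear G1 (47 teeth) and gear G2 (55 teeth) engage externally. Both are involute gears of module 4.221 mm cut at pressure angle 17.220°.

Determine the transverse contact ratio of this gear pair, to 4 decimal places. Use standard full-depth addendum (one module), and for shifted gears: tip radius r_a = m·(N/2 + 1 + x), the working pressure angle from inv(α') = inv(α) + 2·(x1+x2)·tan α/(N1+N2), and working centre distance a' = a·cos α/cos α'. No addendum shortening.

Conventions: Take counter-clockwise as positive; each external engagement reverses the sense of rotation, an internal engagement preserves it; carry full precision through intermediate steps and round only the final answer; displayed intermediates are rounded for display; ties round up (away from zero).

1.9256

topology: single-mesh involute geometry — m = 4.221, 47T/55T pair
base radii: r_b1 = 94.747160, r_b2 = 110.874336
tip radii: r_a1 = 103.414500, r_a2 = 120.298500
no profile shift: α' = α, a' = a
action lengths: √(r_a1²−r_b1²) = 41.443149, √(r_a2²−r_b2²) = 46.675591
base pitch p_b = π·m·cos α = 12.666254
CR = (41.443149 + 46.675591 − 215.271000·sin 17.22000°)/12.666254 = 1.925557
contact ratio ≈ 1.9256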